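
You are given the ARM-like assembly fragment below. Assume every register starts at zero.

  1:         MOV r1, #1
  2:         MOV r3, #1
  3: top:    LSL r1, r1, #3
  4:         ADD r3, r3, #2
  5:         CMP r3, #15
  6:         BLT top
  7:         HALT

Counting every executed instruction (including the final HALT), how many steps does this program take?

r1=1
r3=1
r1=1<<3=8
r3=1+2=3
CMP r3, #15  (cmp 3,15)
BLT top: taken
r1=8<<3=64
r3=3+2=5
CMP r3, #15  (cmp 5,15)
BLT top: taken
r1=64<<3=512
r3=5+2=7
CMP r3, #15  (cmp 7,15)
BLT top: taken
r1=512<<3=4096
r3=7+2=9
CMP r3, #15  (cmp 9,15)
BLT top: taken
r1=4096<<3=32768
r3=9+2=11
CMP r3, #15  (cmp 11,15)
BLT top: taken
r1=32768<<3=262144
r3=11+2=13
CMP r3, #15  (cmp 13,15)
BLT top: taken
r1=262144<<3=2097152
r3=13+2=15
CMP r3, #15  (cmp 15,15)
BLT top: not taken
halt.
Total executed instructions: 31.

31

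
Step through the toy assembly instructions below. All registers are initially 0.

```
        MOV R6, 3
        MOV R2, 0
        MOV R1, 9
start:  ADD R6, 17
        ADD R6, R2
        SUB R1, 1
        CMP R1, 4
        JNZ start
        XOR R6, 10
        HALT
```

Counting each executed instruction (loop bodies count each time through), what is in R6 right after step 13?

37

after MOV R6, 3: R6=3
after MOV R2, 0: R2=0
after MOV R1, 9: R1=9
after ADD R6, 17: R6=3+17=20
after ADD R6, R2: R6=20+0=20
after SUB R1, 1: R1=9-1=8
CMP R1, 4  (cmp 8,4)
JNZ start: taken
after ADD R6, 17: R6=20+17=37
after ADD R6, R2: R6=37+0=37
after SUB R1, 1: R1=8-1=7
CMP R1, 4  (cmp 7,4)
JNZ start: taken
After step 13: R6 = 37.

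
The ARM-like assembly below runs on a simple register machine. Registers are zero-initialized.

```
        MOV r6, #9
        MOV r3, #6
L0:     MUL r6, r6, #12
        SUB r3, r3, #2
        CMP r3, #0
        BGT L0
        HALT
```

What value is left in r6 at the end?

after MOV r6, #9: r6=9
after MOV r3, #6: r3=6
after MUL r6, r6, #12: r6=9*12=108
after SUB r3, r3, #2: r3=6-2=4
CMP r3, #0  (cmp 4,0)
BGT L0: taken
after MUL r6, r6, #12: r6=108*12=1296
after SUB r3, r3, #2: r3=4-2=2
CMP r3, #0  (cmp 2,0)
BGT L0: taken
after MUL r6, r6, #12: r6=1296*12=15552
after SUB r3, r3, #2: r3=2-2=0
CMP r3, #0  (cmp 0,0)
BGT L0: not taken
halt.

15552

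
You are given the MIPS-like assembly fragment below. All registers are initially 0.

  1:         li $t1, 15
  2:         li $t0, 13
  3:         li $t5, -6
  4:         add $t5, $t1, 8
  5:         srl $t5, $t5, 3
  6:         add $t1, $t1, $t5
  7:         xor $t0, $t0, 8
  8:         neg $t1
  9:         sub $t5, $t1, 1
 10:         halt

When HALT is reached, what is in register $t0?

after li $t1, 15: $t1=15
after li $t0, 13: $t0=13
after li $t5, -6: $t5=-6
after add $t5, $t1, 8: $t5=15+8=23
after srl $t5, $t5, 3: $t5=23>>3=2
after add $t1, $t1, $t5: $t1=15+2=17
after xor $t0, $t0, 8: $t0=13^8=5
after neg $t1: $t1=-(17)=-17
after sub $t5, $t1, 1: $t5=(-17)-1=-18
halt.

5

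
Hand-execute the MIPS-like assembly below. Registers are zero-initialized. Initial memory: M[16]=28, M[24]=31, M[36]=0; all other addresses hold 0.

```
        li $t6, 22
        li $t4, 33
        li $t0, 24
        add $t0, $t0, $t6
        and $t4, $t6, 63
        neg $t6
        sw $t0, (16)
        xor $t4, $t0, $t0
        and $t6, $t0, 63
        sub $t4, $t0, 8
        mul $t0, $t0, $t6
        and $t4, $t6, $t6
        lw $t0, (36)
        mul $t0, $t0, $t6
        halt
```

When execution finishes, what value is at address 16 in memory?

$t6=22
$t4=33
$t0=24
$t0=24+22=46
$t4=22&63=22
$t6=-(22)=-22
sw $t0, (16) → M[16]=46
$t4=46^46=0
$t6=46&63=46
$t4=46-8=38
$t0=46*46=2116
$t4=46&46=46
$t0=M[36]=0
$t0=0*46=0
halt.

46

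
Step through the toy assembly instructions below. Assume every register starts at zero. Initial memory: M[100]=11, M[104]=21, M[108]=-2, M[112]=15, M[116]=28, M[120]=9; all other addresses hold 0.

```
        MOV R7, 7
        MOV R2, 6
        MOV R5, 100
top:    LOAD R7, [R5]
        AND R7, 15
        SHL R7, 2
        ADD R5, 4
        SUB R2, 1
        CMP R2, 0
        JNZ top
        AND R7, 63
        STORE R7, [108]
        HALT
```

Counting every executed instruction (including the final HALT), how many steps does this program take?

R7=7
R2=6
R5=100
R7=M[100]=11
R7=11&15=11
R7=11<<2=44
R5=100+4=104
R2=6-1=5
CMP R2, 0  (cmp 5,0)
JNZ top: taken
R7=M[104]=21
R7=21&15=5
R7=5<<2=20
R5=104+4=108
R2=5-1=4
CMP R2, 0  (cmp 4,0)
JNZ top: taken
R7=M[108]=-2
R7=(-2)&15=14
R7=14<<2=56
R5=108+4=112
R2=4-1=3
CMP R2, 0  (cmp 3,0)
JNZ top: taken
R7=M[112]=15
R7=15&15=15
R7=15<<2=60
R5=112+4=116
R2=3-1=2
CMP R2, 0  (cmp 2,0)
JNZ top: taken
R7=M[116]=28
R7=28&15=12
R7=12<<2=48
R5=116+4=120
R2=2-1=1
CMP R2, 0  (cmp 1,0)
JNZ top: taken
R7=M[120]=9
R7=9&15=9
R7=9<<2=36
R5=120+4=124
R2=1-1=0
CMP R2, 0  (cmp 0,0)
JNZ top: not taken
R7=36&63=36
STORE R7, [108] → M[108]=36
halt.
Total executed instructions: 48.

48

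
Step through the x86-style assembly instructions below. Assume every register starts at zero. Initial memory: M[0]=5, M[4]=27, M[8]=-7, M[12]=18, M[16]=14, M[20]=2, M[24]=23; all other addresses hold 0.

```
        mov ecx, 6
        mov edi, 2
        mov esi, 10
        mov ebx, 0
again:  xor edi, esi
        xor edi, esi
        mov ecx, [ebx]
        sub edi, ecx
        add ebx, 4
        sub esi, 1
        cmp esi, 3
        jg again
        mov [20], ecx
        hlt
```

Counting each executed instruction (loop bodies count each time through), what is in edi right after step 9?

-3

mov ecx, 6 → ecx=6
mov edi, 2 → edi=2
mov esi, 10 → esi=10
mov ebx, 0 → ebx=0
xor edi, esi → edi=2^10=8
xor edi, esi → edi=8^10=2
mov ecx, [ebx] → ecx=M[0]=5
sub edi, ecx → edi=2-5=-3
add ebx, 4 → ebx=0+4=4
After step 9: edi = -3.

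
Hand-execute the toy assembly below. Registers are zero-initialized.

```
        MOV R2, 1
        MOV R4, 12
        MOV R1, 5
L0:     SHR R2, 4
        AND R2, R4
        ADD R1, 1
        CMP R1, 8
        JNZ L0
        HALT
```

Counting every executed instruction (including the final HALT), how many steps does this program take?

19

MOV R2, 1 → R2=1
MOV R4, 12 → R4=12
MOV R1, 5 → R1=5
SHR R2, 4 → R2=1>>4=0
AND R2, R4 → R2=0&12=0
ADD R1, 1 → R1=5+1=6
CMP R1, 8  (cmp 6,8)
JNZ L0: taken
SHR R2, 4 → R2=0>>4=0
AND R2, R4 → R2=0&12=0
ADD R1, 1 → R1=6+1=7
CMP R1, 8  (cmp 7,8)
JNZ L0: taken
SHR R2, 4 → R2=0>>4=0
AND R2, R4 → R2=0&12=0
ADD R1, 1 → R1=7+1=8
CMP R1, 8  (cmp 8,8)
JNZ L0: not taken
halt.
Total executed instructions: 19.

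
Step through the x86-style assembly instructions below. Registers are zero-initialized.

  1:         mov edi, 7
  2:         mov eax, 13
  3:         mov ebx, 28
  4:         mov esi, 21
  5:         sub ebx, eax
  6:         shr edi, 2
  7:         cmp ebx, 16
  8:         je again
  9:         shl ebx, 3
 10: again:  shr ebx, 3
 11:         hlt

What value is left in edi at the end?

edi=7
eax=13
ebx=28
esi=21
ebx=28-13=15
edi=7>>2=1
cmp ebx, 16  (cmp 15,16)
je again: not taken
ebx=15<<3=120
ebx=120>>3=15
halt.

1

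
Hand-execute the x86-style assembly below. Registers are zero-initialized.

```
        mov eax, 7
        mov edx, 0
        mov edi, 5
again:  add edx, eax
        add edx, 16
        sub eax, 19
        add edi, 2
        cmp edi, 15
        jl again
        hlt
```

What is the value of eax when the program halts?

eax=7
edx=0
edi=5
edx=0+7=7
edx=7+16=23
eax=7-19=-12
edi=5+2=7
cmp edi, 15  (cmp 7,15)
jl again: taken
edx=23+(-12)=11
edx=11+16=27
eax=(-12)-19=-31
edi=7+2=9
cmp edi, 15  (cmp 9,15)
jl again: taken
edx=27+(-31)=-4
edx=(-4)+16=12
eax=(-31)-19=-50
edi=9+2=11
cmp edi, 15  (cmp 11,15)
jl again: taken
edx=12+(-50)=-38
edx=(-38)+16=-22
eax=(-50)-19=-69
edi=11+2=13
cmp edi, 15  (cmp 13,15)
jl again: taken
edx=(-22)+(-69)=-91
edx=(-91)+16=-75
eax=(-69)-19=-88
edi=13+2=15
cmp edi, 15  (cmp 15,15)
jl again: not taken
halt.

-88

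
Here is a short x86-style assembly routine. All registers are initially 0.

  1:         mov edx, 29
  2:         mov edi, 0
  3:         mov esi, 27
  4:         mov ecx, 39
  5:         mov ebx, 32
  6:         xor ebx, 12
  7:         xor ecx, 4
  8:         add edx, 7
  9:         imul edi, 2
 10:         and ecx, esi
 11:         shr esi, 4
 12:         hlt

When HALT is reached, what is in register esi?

mov edx, 29 → edx=29
mov edi, 0 → edi=0
mov esi, 27 → esi=27
mov ecx, 39 → ecx=39
mov ebx, 32 → ebx=32
xor ebx, 12 → ebx=32^12=44
xor ecx, 4 → ecx=39^4=35
add edx, 7 → edx=29+7=36
imul edi, 2 → edi=0*2=0
and ecx, esi → ecx=35&27=3
shr esi, 4 → esi=27>>4=1
halt.

1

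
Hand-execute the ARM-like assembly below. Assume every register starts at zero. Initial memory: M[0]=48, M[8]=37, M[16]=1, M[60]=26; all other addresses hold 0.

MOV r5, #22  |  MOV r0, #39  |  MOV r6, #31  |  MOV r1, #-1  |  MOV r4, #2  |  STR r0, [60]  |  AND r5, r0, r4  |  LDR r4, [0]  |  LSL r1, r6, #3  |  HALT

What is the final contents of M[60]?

39

after MOV r5, #22: r5=22
after MOV r0, #39: r0=39
after MOV r6, #31: r6=31
after MOV r1, #-1: r1=-1
after MOV r4, #2: r4=2
STR r0, [60] → M[60]=39
after AND r5, r0, r4: r5=39&2=2
after LDR r4, [0]: r4=M[0]=48
after LSL r1, r6, #3: r1=31<<3=248
halt.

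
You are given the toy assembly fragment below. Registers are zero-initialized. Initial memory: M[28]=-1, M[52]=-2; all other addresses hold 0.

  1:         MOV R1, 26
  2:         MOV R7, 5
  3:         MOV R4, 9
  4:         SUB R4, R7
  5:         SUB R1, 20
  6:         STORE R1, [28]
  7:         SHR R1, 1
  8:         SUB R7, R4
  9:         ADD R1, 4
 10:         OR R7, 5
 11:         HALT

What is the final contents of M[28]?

6

R1=26
R7=5
R4=9
R4=9-5=4
R1=26-20=6
STORE R1, [28] → M[28]=6
R1=6>>1=3
R7=5-4=1
R1=3+4=7
R7=1|5=5
halt.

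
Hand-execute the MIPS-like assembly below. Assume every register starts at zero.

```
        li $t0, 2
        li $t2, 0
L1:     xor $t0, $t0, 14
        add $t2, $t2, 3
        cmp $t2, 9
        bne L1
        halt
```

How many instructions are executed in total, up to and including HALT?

after li $t0, 2: $t0=2
after li $t2, 0: $t2=0
after xor $t0, $t0, 14: $t0=2^14=12
after add $t2, $t2, 3: $t2=0+3=3
cmp $t2, 9  (cmp 3,9)
bne L1: taken
after xor $t0, $t0, 14: $t0=12^14=2
after add $t2, $t2, 3: $t2=3+3=6
cmp $t2, 9  (cmp 6,9)
bne L1: taken
after xor $t0, $t0, 14: $t0=2^14=12
after add $t2, $t2, 3: $t2=6+3=9
cmp $t2, 9  (cmp 9,9)
bne L1: not taken
halt.
Total executed instructions: 15.

15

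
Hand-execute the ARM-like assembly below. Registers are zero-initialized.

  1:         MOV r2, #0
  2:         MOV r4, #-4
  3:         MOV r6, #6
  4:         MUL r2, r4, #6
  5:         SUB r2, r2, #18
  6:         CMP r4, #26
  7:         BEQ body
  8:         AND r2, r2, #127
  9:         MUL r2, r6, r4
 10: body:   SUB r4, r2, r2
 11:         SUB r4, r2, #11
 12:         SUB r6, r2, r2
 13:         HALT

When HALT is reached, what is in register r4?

r2=0
r4=-4
r6=6
r2=(-4)*6=-24
r2=(-24)-18=-42
CMP r4, #26  (cmp -4,26)
BEQ body: not taken
r2=(-42)&127=86
r2=6*(-4)=-24
r4=(-24)-(-24)=0
r4=(-24)-11=-35
r6=(-24)-(-24)=0
halt.

-35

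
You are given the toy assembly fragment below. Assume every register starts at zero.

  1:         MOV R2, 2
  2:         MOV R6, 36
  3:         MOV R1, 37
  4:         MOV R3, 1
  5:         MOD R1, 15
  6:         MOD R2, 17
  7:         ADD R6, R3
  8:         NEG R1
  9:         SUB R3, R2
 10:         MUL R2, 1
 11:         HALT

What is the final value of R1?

R2=2
R6=36
R1=37
R3=1
R1=37%15=7
R2=2%17=2
R6=36+1=37
R1=-(7)=-7
R3=1-2=-1
R2=2*1=2
halt.

-7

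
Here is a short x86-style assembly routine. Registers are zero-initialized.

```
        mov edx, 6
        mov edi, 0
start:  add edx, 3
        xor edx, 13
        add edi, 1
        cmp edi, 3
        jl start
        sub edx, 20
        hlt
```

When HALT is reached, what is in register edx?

after mov edx, 6: edx=6
after mov edi, 0: edi=0
after add edx, 3: edx=6+3=9
after xor edx, 13: edx=9^13=4
after add edi, 1: edi=0+1=1
cmp edi, 3  (cmp 1,3)
jl start: taken
after add edx, 3: edx=4+3=7
after xor edx, 13: edx=7^13=10
after add edi, 1: edi=1+1=2
cmp edi, 3  (cmp 2,3)
jl start: taken
after add edx, 3: edx=10+3=13
after xor edx, 13: edx=13^13=0
after add edi, 1: edi=2+1=3
cmp edi, 3  (cmp 3,3)
jl start: not taken
after sub edx, 20: edx=0-20=-20
halt.

-20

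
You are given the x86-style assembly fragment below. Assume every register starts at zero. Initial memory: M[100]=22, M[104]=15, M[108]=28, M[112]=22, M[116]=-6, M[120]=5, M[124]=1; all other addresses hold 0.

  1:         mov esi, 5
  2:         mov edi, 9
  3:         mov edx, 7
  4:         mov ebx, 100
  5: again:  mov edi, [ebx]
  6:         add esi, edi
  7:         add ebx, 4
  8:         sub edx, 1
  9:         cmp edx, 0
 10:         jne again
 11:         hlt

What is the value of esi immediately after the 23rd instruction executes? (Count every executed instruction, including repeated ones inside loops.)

70

mov esi, 5 → esi=5
mov edi, 9 → edi=9
mov edx, 7 → edx=7
mov ebx, 100 → ebx=100
mov edi, [ebx] → edi=M[100]=22
add esi, edi → esi=5+22=27
add ebx, 4 → ebx=100+4=104
sub edx, 1 → edx=7-1=6
cmp edx, 0  (cmp 6,0)
jne again: taken
mov edi, [ebx] → edi=M[104]=15
add esi, edi → esi=27+15=42
add ebx, 4 → ebx=104+4=108
sub edx, 1 → edx=6-1=5
cmp edx, 0  (cmp 5,0)
jne again: taken
mov edi, [ebx] → edi=M[108]=28
add esi, edi → esi=42+28=70
add ebx, 4 → ebx=108+4=112
sub edx, 1 → edx=5-1=4
cmp edx, 0  (cmp 4,0)
jne again: taken
mov edi, [ebx] → edi=M[112]=22
After step 23: esi = 70.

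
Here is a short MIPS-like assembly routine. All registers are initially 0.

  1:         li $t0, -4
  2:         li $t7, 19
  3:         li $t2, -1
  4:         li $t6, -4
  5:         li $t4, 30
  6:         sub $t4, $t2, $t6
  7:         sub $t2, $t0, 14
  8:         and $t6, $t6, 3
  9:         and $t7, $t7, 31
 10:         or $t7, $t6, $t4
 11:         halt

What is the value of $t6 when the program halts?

0

after li $t0, -4: $t0=-4
after li $t7, 19: $t7=19
after li $t2, -1: $t2=-1
after li $t6, -4: $t6=-4
after li $t4, 30: $t4=30
after sub $t4, $t2, $t6: $t4=(-1)-(-4)=3
after sub $t2, $t0, 14: $t2=(-4)-14=-18
after and $t6, $t6, 3: $t6=(-4)&3=0
after and $t7, $t7, 31: $t7=19&31=19
after or $t7, $t6, $t4: $t7=0|3=3
halt.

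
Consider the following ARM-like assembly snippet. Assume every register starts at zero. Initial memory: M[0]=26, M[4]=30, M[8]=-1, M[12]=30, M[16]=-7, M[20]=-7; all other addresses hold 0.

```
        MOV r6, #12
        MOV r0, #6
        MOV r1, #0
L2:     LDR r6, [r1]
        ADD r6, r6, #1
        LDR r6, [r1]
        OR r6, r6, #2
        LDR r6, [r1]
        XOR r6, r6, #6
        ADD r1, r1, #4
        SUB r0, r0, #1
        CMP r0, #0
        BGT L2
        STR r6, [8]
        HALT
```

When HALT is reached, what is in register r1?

MOV r6, #12 → r6=12
MOV r0, #6 → r0=6
MOV r1, #0 → r1=0
LDR r6, [r1] → r6=M[0]=26
ADD r6, r6, #1 → r6=26+1=27
LDR r6, [r1] → r6=M[0]=26
OR r6, r6, #2 → r6=26|2=26
LDR r6, [r1] → r6=M[0]=26
XOR r6, r6, #6 → r6=26^6=28
ADD r1, r1, #4 → r1=0+4=4
SUB r0, r0, #1 → r0=6-1=5
CMP r0, #0  (cmp 5,0)
BGT L2: taken
LDR r6, [r1] → r6=M[4]=30
ADD r6, r6, #1 → r6=30+1=31
LDR r6, [r1] → r6=M[4]=30
OR r6, r6, #2 → r6=30|2=30
LDR r6, [r1] → r6=M[4]=30
XOR r6, r6, #6 → r6=30^6=24
ADD r1, r1, #4 → r1=4+4=8
SUB r0, r0, #1 → r0=5-1=4
CMP r0, #0  (cmp 4,0)
BGT L2: taken
LDR r6, [r1] → r6=M[8]=-1
ADD r6, r6, #1 → r6=(-1)+1=0
LDR r6, [r1] → r6=M[8]=-1
OR r6, r6, #2 → r6=(-1)|2=-1
LDR r6, [r1] → r6=M[8]=-1
XOR r6, r6, #6 → r6=(-1)^6=-7
ADD r1, r1, #4 → r1=8+4=12
SUB r0, r0, #1 → r0=4-1=3
CMP r0, #0  (cmp 3,0)
BGT L2: taken
LDR r6, [r1] → r6=M[12]=30
ADD r6, r6, #1 → r6=30+1=31
LDR r6, [r1] → r6=M[12]=30
OR r6, r6, #2 → r6=30|2=30
LDR r6, [r1] → r6=M[12]=30
XOR r6, r6, #6 → r6=30^6=24
ADD r1, r1, #4 → r1=12+4=16
SUB r0, r0, #1 → r0=3-1=2
CMP r0, #0  (cmp 2,0)
BGT L2: taken
LDR r6, [r1] → r6=M[16]=-7
ADD r6, r6, #1 → r6=(-7)+1=-6
LDR r6, [r1] → r6=M[16]=-7
OR r6, r6, #2 → r6=(-7)|2=-5
LDR r6, [r1] → r6=M[16]=-7
XOR r6, r6, #6 → r6=(-7)^6=-1
ADD r1, r1, #4 → r1=16+4=20
SUB r0, r0, #1 → r0=2-1=1
CMP r0, #0  (cmp 1,0)
BGT L2: taken
LDR r6, [r1] → r6=M[20]=-7
ADD r6, r6, #1 → r6=(-7)+1=-6
LDR r6, [r1] → r6=M[20]=-7
OR r6, r6, #2 → r6=(-7)|2=-5
LDR r6, [r1] → r6=M[20]=-7
XOR r6, r6, #6 → r6=(-7)^6=-1
ADD r1, r1, #4 → r1=20+4=24
SUB r0, r0, #1 → r0=1-1=0
CMP r0, #0  (cmp 0,0)
BGT L2: not taken
STR r6, [8] → M[8]=-1
halt.

24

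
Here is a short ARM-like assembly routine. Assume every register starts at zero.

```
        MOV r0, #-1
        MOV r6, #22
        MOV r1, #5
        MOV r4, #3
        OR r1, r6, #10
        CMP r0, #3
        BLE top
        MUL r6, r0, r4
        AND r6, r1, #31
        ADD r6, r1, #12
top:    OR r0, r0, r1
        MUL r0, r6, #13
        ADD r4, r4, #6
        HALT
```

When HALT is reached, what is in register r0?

MOV r0, #-1 → r0=-1
MOV r6, #22 → r6=22
MOV r1, #5 → r1=5
MOV r4, #3 → r4=3
OR r1, r6, #10 → r1=22|10=30
CMP r0, #3  (cmp -1,3)
BLE top: taken
OR r0, r0, r1 → r0=(-1)|30=-1
MUL r0, r6, #13 → r0=22*13=286
ADD r4, r4, #6 → r4=3+6=9
halt.

286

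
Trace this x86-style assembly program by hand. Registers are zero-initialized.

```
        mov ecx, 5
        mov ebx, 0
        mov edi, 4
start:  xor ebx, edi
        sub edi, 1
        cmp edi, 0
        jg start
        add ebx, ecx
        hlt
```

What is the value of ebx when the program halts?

9

after mov ecx, 5: ecx=5
after mov ebx, 0: ebx=0
after mov edi, 4: edi=4
after xor ebx, edi: ebx=0^4=4
after sub edi, 1: edi=4-1=3
cmp edi, 0  (cmp 3,0)
jg start: taken
after xor ebx, edi: ebx=4^3=7
after sub edi, 1: edi=3-1=2
cmp edi, 0  (cmp 2,0)
jg start: taken
after xor ebx, edi: ebx=7^2=5
after sub edi, 1: edi=2-1=1
cmp edi, 0  (cmp 1,0)
jg start: taken
after xor ebx, edi: ebx=5^1=4
after sub edi, 1: edi=1-1=0
cmp edi, 0  (cmp 0,0)
jg start: not taken
after add ebx, ecx: ebx=4+5=9
halt.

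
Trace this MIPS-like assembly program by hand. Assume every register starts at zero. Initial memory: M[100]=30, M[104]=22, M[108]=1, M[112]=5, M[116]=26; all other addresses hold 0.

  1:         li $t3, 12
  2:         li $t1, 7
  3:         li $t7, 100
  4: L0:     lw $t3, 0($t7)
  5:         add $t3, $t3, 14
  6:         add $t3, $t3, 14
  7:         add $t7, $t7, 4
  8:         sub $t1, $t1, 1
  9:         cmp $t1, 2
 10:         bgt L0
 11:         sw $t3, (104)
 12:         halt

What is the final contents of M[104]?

li $t3, 12 → $t3=12
li $t1, 7 → $t1=7
li $t7, 100 → $t7=100
lw $t3, 0($t7) → $t3=M[100]=30
add $t3, $t3, 14 → $t3=30+14=44
add $t3, $t3, 14 → $t3=44+14=58
add $t7, $t7, 4 → $t7=100+4=104
sub $t1, $t1, 1 → $t1=7-1=6
cmp $t1, 2  (cmp 6,2)
bgt L0: taken
lw $t3, 0($t7) → $t3=M[104]=22
add $t3, $t3, 14 → $t3=22+14=36
add $t3, $t3, 14 → $t3=36+14=50
add $t7, $t7, 4 → $t7=104+4=108
sub $t1, $t1, 1 → $t1=6-1=5
cmp $t1, 2  (cmp 5,2)
bgt L0: taken
lw $t3, 0($t7) → $t3=M[108]=1
add $t3, $t3, 14 → $t3=1+14=15
add $t3, $t3, 14 → $t3=15+14=29
add $t7, $t7, 4 → $t7=108+4=112
sub $t1, $t1, 1 → $t1=5-1=4
cmp $t1, 2  (cmp 4,2)
bgt L0: taken
lw $t3, 0($t7) → $t3=M[112]=5
add $t3, $t3, 14 → $t3=5+14=19
add $t3, $t3, 14 → $t3=19+14=33
add $t7, $t7, 4 → $t7=112+4=116
sub $t1, $t1, 1 → $t1=4-1=3
cmp $t1, 2  (cmp 3,2)
bgt L0: taken
lw $t3, 0($t7) → $t3=M[116]=26
add $t3, $t3, 14 → $t3=26+14=40
add $t3, $t3, 14 → $t3=40+14=54
add $t7, $t7, 4 → $t7=116+4=120
sub $t1, $t1, 1 → $t1=3-1=2
cmp $t1, 2  (cmp 2,2)
bgt L0: not taken
sw $t3, (104) → M[104]=54
halt.

54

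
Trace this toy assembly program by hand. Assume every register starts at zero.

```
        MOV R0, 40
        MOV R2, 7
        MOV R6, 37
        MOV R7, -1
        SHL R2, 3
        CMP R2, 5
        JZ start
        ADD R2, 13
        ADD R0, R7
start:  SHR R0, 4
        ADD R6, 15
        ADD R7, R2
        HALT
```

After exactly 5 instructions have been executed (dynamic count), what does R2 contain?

56

after MOV R0, 40: R0=40
after MOV R2, 7: R2=7
after MOV R6, 37: R6=37
after MOV R7, -1: R7=-1
after SHL R2, 3: R2=7<<3=56
After step 5: R2 = 56.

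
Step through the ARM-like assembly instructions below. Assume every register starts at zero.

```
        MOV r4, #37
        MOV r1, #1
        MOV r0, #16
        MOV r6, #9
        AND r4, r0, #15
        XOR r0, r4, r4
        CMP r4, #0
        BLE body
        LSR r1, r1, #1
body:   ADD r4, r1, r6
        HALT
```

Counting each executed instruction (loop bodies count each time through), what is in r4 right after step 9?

after MOV r4, #37: r4=37
after MOV r1, #1: r1=1
after MOV r0, #16: r0=16
after MOV r6, #9: r6=9
after AND r4, r0, #15: r4=16&15=0
after XOR r0, r4, r4: r0=0^0=0
CMP r4, #0  (cmp 0,0)
BLE body: taken
after ADD r4, r1, r6: r4=1+9=10
After step 9: r4 = 10.

10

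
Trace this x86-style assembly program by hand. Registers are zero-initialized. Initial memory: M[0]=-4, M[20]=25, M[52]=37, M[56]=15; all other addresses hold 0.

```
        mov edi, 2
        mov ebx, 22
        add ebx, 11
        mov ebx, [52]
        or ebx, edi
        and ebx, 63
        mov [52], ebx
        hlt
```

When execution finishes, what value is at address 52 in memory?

39

after mov edi, 2: edi=2
after mov ebx, 22: ebx=22
after add ebx, 11: ebx=22+11=33
after mov ebx, [52]: ebx=M[52]=37
after or ebx, edi: ebx=37|2=39
after and ebx, 63: ebx=39&63=39
mov [52], ebx → M[52]=39
halt.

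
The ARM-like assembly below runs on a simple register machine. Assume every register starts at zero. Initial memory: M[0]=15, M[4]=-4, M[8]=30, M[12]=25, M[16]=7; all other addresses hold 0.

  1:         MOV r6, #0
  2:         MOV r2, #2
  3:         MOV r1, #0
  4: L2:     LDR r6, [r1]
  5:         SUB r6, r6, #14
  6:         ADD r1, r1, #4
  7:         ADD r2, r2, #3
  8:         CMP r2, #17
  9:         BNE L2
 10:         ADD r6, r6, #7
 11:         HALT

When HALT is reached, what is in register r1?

20

MOV r6, #0 → r6=0
MOV r2, #2 → r2=2
MOV r1, #0 → r1=0
LDR r6, [r1] → r6=M[0]=15
SUB r6, r6, #14 → r6=15-14=1
ADD r1, r1, #4 → r1=0+4=4
ADD r2, r2, #3 → r2=2+3=5
CMP r2, #17  (cmp 5,17)
BNE L2: taken
LDR r6, [r1] → r6=M[4]=-4
SUB r6, r6, #14 → r6=(-4)-14=-18
ADD r1, r1, #4 → r1=4+4=8
ADD r2, r2, #3 → r2=5+3=8
CMP r2, #17  (cmp 8,17)
BNE L2: taken
LDR r6, [r1] → r6=M[8]=30
SUB r6, r6, #14 → r6=30-14=16
ADD r1, r1, #4 → r1=8+4=12
ADD r2, r2, #3 → r2=8+3=11
CMP r2, #17  (cmp 11,17)
BNE L2: taken
LDR r6, [r1] → r6=M[12]=25
SUB r6, r6, #14 → r6=25-14=11
ADD r1, r1, #4 → r1=12+4=16
ADD r2, r2, #3 → r2=11+3=14
CMP r2, #17  (cmp 14,17)
BNE L2: taken
LDR r6, [r1] → r6=M[16]=7
SUB r6, r6, #14 → r6=7-14=-7
ADD r1, r1, #4 → r1=16+4=20
ADD r2, r2, #3 → r2=14+3=17
CMP r2, #17  (cmp 17,17)
BNE L2: not taken
ADD r6, r6, #7 → r6=(-7)+7=0
halt.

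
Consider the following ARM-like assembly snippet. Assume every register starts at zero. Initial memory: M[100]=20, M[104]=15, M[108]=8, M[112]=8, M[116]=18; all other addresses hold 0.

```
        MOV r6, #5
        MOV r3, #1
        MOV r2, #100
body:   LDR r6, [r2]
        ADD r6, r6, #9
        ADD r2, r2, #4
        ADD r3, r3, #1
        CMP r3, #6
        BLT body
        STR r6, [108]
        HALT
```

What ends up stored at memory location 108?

r6=5
r3=1
r2=100
r6=M[100]=20
r6=20+9=29
r2=100+4=104
r3=1+1=2
CMP r3, #6  (cmp 2,6)
BLT body: taken
r6=M[104]=15
r6=15+9=24
r2=104+4=108
r3=2+1=3
CMP r3, #6  (cmp 3,6)
BLT body: taken
r6=M[108]=8
r6=8+9=17
r2=108+4=112
r3=3+1=4
CMP r3, #6  (cmp 4,6)
BLT body: taken
r6=M[112]=8
r6=8+9=17
r2=112+4=116
r3=4+1=5
CMP r3, #6  (cmp 5,6)
BLT body: taken
r6=M[116]=18
r6=18+9=27
r2=116+4=120
r3=5+1=6
CMP r3, #6  (cmp 6,6)
BLT body: not taken
STR r6, [108] → M[108]=27
halt.

27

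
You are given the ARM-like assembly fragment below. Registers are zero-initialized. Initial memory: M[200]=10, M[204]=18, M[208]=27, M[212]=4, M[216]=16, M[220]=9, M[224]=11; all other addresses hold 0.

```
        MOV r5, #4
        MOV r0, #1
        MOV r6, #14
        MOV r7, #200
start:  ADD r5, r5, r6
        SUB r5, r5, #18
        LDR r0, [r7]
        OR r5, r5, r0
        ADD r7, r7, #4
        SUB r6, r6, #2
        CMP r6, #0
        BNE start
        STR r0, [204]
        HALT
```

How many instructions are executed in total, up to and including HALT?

62

after MOV r5, #4: r5=4
after MOV r0, #1: r0=1
after MOV r6, #14: r6=14
after MOV r7, #200: r7=200
after ADD r5, r5, r6: r5=4+14=18
after SUB r5, r5, #18: r5=18-18=0
after LDR r0, [r7]: r0=M[200]=10
after OR r5, r5, r0: r5=0|10=10
after ADD r7, r7, #4: r7=200+4=204
after SUB r6, r6, #2: r6=14-2=12
CMP r6, #0  (cmp 12,0)
BNE start: taken
after ADD r5, r5, r6: r5=10+12=22
after SUB r5, r5, #18: r5=22-18=4
after LDR r0, [r7]: r0=M[204]=18
after OR r5, r5, r0: r5=4|18=22
after ADD r7, r7, #4: r7=204+4=208
after SUB r6, r6, #2: r6=12-2=10
CMP r6, #0  (cmp 10,0)
BNE start: taken
after ADD r5, r5, r6: r5=22+10=32
after SUB r5, r5, #18: r5=32-18=14
after LDR r0, [r7]: r0=M[208]=27
after OR r5, r5, r0: r5=14|27=31
after ADD r7, r7, #4: r7=208+4=212
after SUB r6, r6, #2: r6=10-2=8
CMP r6, #0  (cmp 8,0)
BNE start: taken
after ADD r5, r5, r6: r5=31+8=39
after SUB r5, r5, #18: r5=39-18=21
after LDR r0, [r7]: r0=M[212]=4
after OR r5, r5, r0: r5=21|4=21
after ADD r7, r7, #4: r7=212+4=216
after SUB r6, r6, #2: r6=8-2=6
CMP r6, #0  (cmp 6,0)
BNE start: taken
after ADD r5, r5, r6: r5=21+6=27
after SUB r5, r5, #18: r5=27-18=9
after LDR r0, [r7]: r0=M[216]=16
after OR r5, r5, r0: r5=9|16=25
after ADD r7, r7, #4: r7=216+4=220
after SUB r6, r6, #2: r6=6-2=4
CMP r6, #0  (cmp 4,0)
BNE start: taken
after ADD r5, r5, r6: r5=25+4=29
after SUB r5, r5, #18: r5=29-18=11
after LDR r0, [r7]: r0=M[220]=9
after OR r5, r5, r0: r5=11|9=11
after ADD r7, r7, #4: r7=220+4=224
after SUB r6, r6, #2: r6=4-2=2
CMP r6, #0  (cmp 2,0)
BNE start: taken
after ADD r5, r5, r6: r5=11+2=13
after SUB r5, r5, #18: r5=13-18=-5
after LDR r0, [r7]: r0=M[224]=11
after OR r5, r5, r0: r5=(-5)|11=-5
after ADD r7, r7, #4: r7=224+4=228
after SUB r6, r6, #2: r6=2-2=0
CMP r6, #0  (cmp 0,0)
BNE start: not taken
STR r0, [204] → M[204]=11
halt.
Total executed instructions: 62.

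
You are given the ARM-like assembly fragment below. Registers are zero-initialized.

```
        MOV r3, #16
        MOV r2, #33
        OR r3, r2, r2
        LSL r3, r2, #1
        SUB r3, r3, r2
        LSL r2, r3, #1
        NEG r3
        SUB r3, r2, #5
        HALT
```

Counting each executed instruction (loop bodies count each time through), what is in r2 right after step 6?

r3=16
r2=33
r3=33|33=33
r3=33<<1=66
r3=66-33=33
r2=33<<1=66
After step 6: r2 = 66.

66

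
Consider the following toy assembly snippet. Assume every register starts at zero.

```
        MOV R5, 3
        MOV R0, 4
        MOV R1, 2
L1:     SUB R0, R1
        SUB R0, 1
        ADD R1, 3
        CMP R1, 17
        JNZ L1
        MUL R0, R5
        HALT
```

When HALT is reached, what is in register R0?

-123

R5=3
R0=4
R1=2
R0=4-2=2
R0=2-1=1
R1=2+3=5
CMP R1, 17  (cmp 5,17)
JNZ L1: taken
R0=1-5=-4
R0=(-4)-1=-5
R1=5+3=8
CMP R1, 17  (cmp 8,17)
JNZ L1: taken
R0=(-5)-8=-13
R0=(-13)-1=-14
R1=8+3=11
CMP R1, 17  (cmp 11,17)
JNZ L1: taken
R0=(-14)-11=-25
R0=(-25)-1=-26
R1=11+3=14
CMP R1, 17  (cmp 14,17)
JNZ L1: taken
R0=(-26)-14=-40
R0=(-40)-1=-41
R1=14+3=17
CMP R1, 17  (cmp 17,17)
JNZ L1: not taken
R0=(-41)*3=-123
halt.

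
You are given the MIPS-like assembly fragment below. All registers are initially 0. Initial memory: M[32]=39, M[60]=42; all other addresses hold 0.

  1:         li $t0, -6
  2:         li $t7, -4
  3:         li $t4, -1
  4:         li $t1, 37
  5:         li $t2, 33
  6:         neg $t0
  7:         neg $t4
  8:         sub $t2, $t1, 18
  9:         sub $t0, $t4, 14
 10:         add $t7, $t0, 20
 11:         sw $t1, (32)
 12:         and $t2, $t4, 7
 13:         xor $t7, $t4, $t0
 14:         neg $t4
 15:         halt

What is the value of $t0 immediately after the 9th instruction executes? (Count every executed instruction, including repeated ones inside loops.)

$t0=-6
$t7=-4
$t4=-1
$t1=37
$t2=33
$t0=-(-6)=6
$t4=-(-1)=1
$t2=37-18=19
$t0=1-14=-13
After step 9: $t0 = -13.

-13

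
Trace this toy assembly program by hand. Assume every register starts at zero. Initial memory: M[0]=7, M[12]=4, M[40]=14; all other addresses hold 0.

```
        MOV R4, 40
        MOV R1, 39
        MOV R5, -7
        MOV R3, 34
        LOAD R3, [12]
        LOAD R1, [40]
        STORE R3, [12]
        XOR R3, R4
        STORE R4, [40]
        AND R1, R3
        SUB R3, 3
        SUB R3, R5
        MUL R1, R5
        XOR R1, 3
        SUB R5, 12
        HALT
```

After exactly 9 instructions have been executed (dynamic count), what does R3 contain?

after MOV R4, 40: R4=40
after MOV R1, 39: R1=39
after MOV R5, -7: R5=-7
after MOV R3, 34: R3=34
after LOAD R3, [12]: R3=M[12]=4
after LOAD R1, [40]: R1=M[40]=14
STORE R3, [12] → M[12]=4
after XOR R3, R4: R3=4^40=44
STORE R4, [40] → M[40]=40
After step 9: R3 = 44.

44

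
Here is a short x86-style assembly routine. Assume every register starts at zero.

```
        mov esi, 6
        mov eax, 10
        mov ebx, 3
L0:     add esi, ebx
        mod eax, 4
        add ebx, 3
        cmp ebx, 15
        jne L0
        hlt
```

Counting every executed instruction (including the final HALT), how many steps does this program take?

24

mov esi, 6 → esi=6
mov eax, 10 → eax=10
mov ebx, 3 → ebx=3
add esi, ebx → esi=6+3=9
mod eax, 4 → eax=10%4=2
add ebx, 3 → ebx=3+3=6
cmp ebx, 15  (cmp 6,15)
jne L0: taken
add esi, ebx → esi=9+6=15
mod eax, 4 → eax=2%4=2
add ebx, 3 → ebx=6+3=9
cmp ebx, 15  (cmp 9,15)
jne L0: taken
add esi, ebx → esi=15+9=24
mod eax, 4 → eax=2%4=2
add ebx, 3 → ebx=9+3=12
cmp ebx, 15  (cmp 12,15)
jne L0: taken
add esi, ebx → esi=24+12=36
mod eax, 4 → eax=2%4=2
add ebx, 3 → ebx=12+3=15
cmp ebx, 15  (cmp 15,15)
jne L0: not taken
halt.
Total executed instructions: 24.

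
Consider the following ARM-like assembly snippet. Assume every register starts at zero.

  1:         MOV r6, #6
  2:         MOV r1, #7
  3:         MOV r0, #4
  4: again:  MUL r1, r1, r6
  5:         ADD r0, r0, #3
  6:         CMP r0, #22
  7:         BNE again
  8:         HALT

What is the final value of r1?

after MOV r6, #6: r6=6
after MOV r1, #7: r1=7
after MOV r0, #4: r0=4
after MUL r1, r1, r6: r1=7*6=42
after ADD r0, r0, #3: r0=4+3=7
CMP r0, #22  (cmp 7,22)
BNE again: taken
after MUL r1, r1, r6: r1=42*6=252
after ADD r0, r0, #3: r0=7+3=10
CMP r0, #22  (cmp 10,22)
BNE again: taken
after MUL r1, r1, r6: r1=252*6=1512
after ADD r0, r0, #3: r0=10+3=13
CMP r0, #22  (cmp 13,22)
BNE again: taken
after MUL r1, r1, r6: r1=1512*6=9072
after ADD r0, r0, #3: r0=13+3=16
CMP r0, #22  (cmp 16,22)
BNE again: taken
after MUL r1, r1, r6: r1=9072*6=54432
after ADD r0, r0, #3: r0=16+3=19
CMP r0, #22  (cmp 19,22)
BNE again: taken
after MUL r1, r1, r6: r1=54432*6=326592
after ADD r0, r0, #3: r0=19+3=22
CMP r0, #22  (cmp 22,22)
BNE again: not taken
halt.

326592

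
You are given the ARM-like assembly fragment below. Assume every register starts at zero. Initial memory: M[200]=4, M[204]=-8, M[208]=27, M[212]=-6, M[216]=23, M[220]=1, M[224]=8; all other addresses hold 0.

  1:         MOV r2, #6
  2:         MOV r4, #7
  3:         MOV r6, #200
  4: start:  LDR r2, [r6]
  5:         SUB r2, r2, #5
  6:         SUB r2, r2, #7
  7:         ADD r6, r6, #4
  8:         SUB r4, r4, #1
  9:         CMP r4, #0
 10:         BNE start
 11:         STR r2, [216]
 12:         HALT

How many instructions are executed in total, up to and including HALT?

54

after MOV r2, #6: r2=6
after MOV r4, #7: r4=7
after MOV r6, #200: r6=200
after LDR r2, [r6]: r2=M[200]=4
after SUB r2, r2, #5: r2=4-5=-1
after SUB r2, r2, #7: r2=(-1)-7=-8
after ADD r6, r6, #4: r6=200+4=204
after SUB r4, r4, #1: r4=7-1=6
CMP r4, #0  (cmp 6,0)
BNE start: taken
after LDR r2, [r6]: r2=M[204]=-8
after SUB r2, r2, #5: r2=(-8)-5=-13
after SUB r2, r2, #7: r2=(-13)-7=-20
after ADD r6, r6, #4: r6=204+4=208
after SUB r4, r4, #1: r4=6-1=5
CMP r4, #0  (cmp 5,0)
BNE start: taken
after LDR r2, [r6]: r2=M[208]=27
after SUB r2, r2, #5: r2=27-5=22
after SUB r2, r2, #7: r2=22-7=15
after ADD r6, r6, #4: r6=208+4=212
after SUB r4, r4, #1: r4=5-1=4
CMP r4, #0  (cmp 4,0)
BNE start: taken
after LDR r2, [r6]: r2=M[212]=-6
after SUB r2, r2, #5: r2=(-6)-5=-11
after SUB r2, r2, #7: r2=(-11)-7=-18
after ADD r6, r6, #4: r6=212+4=216
after SUB r4, r4, #1: r4=4-1=3
CMP r4, #0  (cmp 3,0)
BNE start: taken
after LDR r2, [r6]: r2=M[216]=23
after SUB r2, r2, #5: r2=23-5=18
after SUB r2, r2, #7: r2=18-7=11
after ADD r6, r6, #4: r6=216+4=220
after SUB r4, r4, #1: r4=3-1=2
CMP r4, #0  (cmp 2,0)
BNE start: taken
after LDR r2, [r6]: r2=M[220]=1
after SUB r2, r2, #5: r2=1-5=-4
after SUB r2, r2, #7: r2=(-4)-7=-11
after ADD r6, r6, #4: r6=220+4=224
after SUB r4, r4, #1: r4=2-1=1
CMP r4, #0  (cmp 1,0)
BNE start: taken
after LDR r2, [r6]: r2=M[224]=8
after SUB r2, r2, #5: r2=8-5=3
after SUB r2, r2, #7: r2=3-7=-4
after ADD r6, r6, #4: r6=224+4=228
after SUB r4, r4, #1: r4=1-1=0
CMP r4, #0  (cmp 0,0)
BNE start: not taken
STR r2, [216] → M[216]=-4
halt.
Total executed instructions: 54.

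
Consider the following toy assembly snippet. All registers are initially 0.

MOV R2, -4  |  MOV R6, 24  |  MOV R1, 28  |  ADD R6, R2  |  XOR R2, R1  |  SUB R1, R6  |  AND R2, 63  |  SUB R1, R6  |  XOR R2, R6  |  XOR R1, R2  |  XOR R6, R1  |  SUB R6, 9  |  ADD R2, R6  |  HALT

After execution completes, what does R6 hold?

-53

MOV R2, -4 → R2=-4
MOV R6, 24 → R6=24
MOV R1, 28 → R1=28
ADD R6, R2 → R6=24+(-4)=20
XOR R2, R1 → R2=(-4)^28=-32
SUB R1, R6 → R1=28-20=8
AND R2, 63 → R2=(-32)&63=32
SUB R1, R6 → R1=8-20=-12
XOR R2, R6 → R2=32^20=52
XOR R1, R2 → R1=(-12)^52=-64
XOR R6, R1 → R6=20^(-64)=-44
SUB R6, 9 → R6=(-44)-9=-53
ADD R2, R6 → R2=52+(-53)=-1
halt.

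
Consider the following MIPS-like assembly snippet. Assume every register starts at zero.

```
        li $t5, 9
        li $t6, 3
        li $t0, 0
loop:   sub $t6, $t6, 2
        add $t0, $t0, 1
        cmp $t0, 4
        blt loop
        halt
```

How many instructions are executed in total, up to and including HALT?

20

$t5=9
$t6=3
$t0=0
$t6=3-2=1
$t0=0+1=1
cmp $t0, 4  (cmp 1,4)
blt loop: taken
$t6=1-2=-1
$t0=1+1=2
cmp $t0, 4  (cmp 2,4)
blt loop: taken
$t6=(-1)-2=-3
$t0=2+1=3
cmp $t0, 4  (cmp 3,4)
blt loop: taken
$t6=(-3)-2=-5
$t0=3+1=4
cmp $t0, 4  (cmp 4,4)
blt loop: not taken
halt.
Total executed instructions: 20.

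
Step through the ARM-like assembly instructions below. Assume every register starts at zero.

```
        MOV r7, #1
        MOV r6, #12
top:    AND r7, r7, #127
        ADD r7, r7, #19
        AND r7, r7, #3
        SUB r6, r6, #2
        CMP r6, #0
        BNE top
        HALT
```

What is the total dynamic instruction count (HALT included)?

39

after MOV r7, #1: r7=1
after MOV r6, #12: r6=12
after AND r7, r7, #127: r7=1&127=1
after ADD r7, r7, #19: r7=1+19=20
after AND r7, r7, #3: r7=20&3=0
after SUB r6, r6, #2: r6=12-2=10
CMP r6, #0  (cmp 10,0)
BNE top: taken
after AND r7, r7, #127: r7=0&127=0
after ADD r7, r7, #19: r7=0+19=19
after AND r7, r7, #3: r7=19&3=3
after SUB r6, r6, #2: r6=10-2=8
CMP r6, #0  (cmp 8,0)
BNE top: taken
after AND r7, r7, #127: r7=3&127=3
after ADD r7, r7, #19: r7=3+19=22
after AND r7, r7, #3: r7=22&3=2
after SUB r6, r6, #2: r6=8-2=6
CMP r6, #0  (cmp 6,0)
BNE top: taken
after AND r7, r7, #127: r7=2&127=2
after ADD r7, r7, #19: r7=2+19=21
after AND r7, r7, #3: r7=21&3=1
after SUB r6, r6, #2: r6=6-2=4
CMP r6, #0  (cmp 4,0)
BNE top: taken
after AND r7, r7, #127: r7=1&127=1
after ADD r7, r7, #19: r7=1+19=20
after AND r7, r7, #3: r7=20&3=0
after SUB r6, r6, #2: r6=4-2=2
CMP r6, #0  (cmp 2,0)
BNE top: taken
after AND r7, r7, #127: r7=0&127=0
after ADD r7, r7, #19: r7=0+19=19
after AND r7, r7, #3: r7=19&3=3
after SUB r6, r6, #2: r6=2-2=0
CMP r6, #0  (cmp 0,0)
BNE top: not taken
halt.
Total executed instructions: 39.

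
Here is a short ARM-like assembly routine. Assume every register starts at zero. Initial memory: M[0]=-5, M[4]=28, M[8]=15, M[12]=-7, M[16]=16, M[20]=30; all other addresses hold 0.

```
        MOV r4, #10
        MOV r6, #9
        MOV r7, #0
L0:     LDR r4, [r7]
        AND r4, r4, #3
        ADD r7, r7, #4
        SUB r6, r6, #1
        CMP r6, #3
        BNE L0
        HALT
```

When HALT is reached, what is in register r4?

r4=10
r6=9
r7=0
r4=M[0]=-5
r4=(-5)&3=3
r7=0+4=4
r6=9-1=8
CMP r6, #3  (cmp 8,3)
BNE L0: taken
r4=M[4]=28
r4=28&3=0
r7=4+4=8
r6=8-1=7
CMP r6, #3  (cmp 7,3)
BNE L0: taken
r4=M[8]=15
r4=15&3=3
r7=8+4=12
r6=7-1=6
CMP r6, #3  (cmp 6,3)
BNE L0: taken
r4=M[12]=-7
r4=(-7)&3=1
r7=12+4=16
r6=6-1=5
CMP r6, #3  (cmp 5,3)
BNE L0: taken
r4=M[16]=16
r4=16&3=0
r7=16+4=20
r6=5-1=4
CMP r6, #3  (cmp 4,3)
BNE L0: taken
r4=M[20]=30
r4=30&3=2
r7=20+4=24
r6=4-1=3
CMP r6, #3  (cmp 3,3)
BNE L0: not taken
halt.

2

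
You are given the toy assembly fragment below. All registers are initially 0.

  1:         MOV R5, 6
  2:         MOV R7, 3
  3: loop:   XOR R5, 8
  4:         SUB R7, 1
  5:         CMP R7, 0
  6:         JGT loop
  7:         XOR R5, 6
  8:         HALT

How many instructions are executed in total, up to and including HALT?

after MOV R5, 6: R5=6
after MOV R7, 3: R7=3
after XOR R5, 8: R5=6^8=14
after SUB R7, 1: R7=3-1=2
CMP R7, 0  (cmp 2,0)
JGT loop: taken
after XOR R5, 8: R5=14^8=6
after SUB R7, 1: R7=2-1=1
CMP R7, 0  (cmp 1,0)
JGT loop: taken
after XOR R5, 8: R5=6^8=14
after SUB R7, 1: R7=1-1=0
CMP R7, 0  (cmp 0,0)
JGT loop: not taken
after XOR R5, 6: R5=14^6=8
halt.
Total executed instructions: 16.

16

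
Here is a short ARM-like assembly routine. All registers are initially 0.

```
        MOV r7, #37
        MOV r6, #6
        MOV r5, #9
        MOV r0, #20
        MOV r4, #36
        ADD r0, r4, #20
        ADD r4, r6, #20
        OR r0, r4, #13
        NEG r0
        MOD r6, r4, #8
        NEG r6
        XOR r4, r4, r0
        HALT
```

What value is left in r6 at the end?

after MOV r7, #37: r7=37
after MOV r6, #6: r6=6
after MOV r5, #9: r5=9
after MOV r0, #20: r0=20
after MOV r4, #36: r4=36
after ADD r0, r4, #20: r0=36+20=56
after ADD r4, r6, #20: r4=6+20=26
after OR r0, r4, #13: r0=26|13=31
after NEG r0: r0=-(31)=-31
after MOD r6, r4, #8: r6=26%8=2
after NEG r6: r6=-(2)=-2
after XOR r4, r4, r0: r4=26^(-31)=-5
halt.

-2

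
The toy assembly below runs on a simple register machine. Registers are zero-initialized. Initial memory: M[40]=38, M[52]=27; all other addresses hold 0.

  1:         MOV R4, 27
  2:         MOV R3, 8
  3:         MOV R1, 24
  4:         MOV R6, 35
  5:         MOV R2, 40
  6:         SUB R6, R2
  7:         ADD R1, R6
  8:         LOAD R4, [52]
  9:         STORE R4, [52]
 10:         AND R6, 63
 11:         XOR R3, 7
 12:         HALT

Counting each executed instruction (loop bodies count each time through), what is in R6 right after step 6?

-5

MOV R4, 27 → R4=27
MOV R3, 8 → R3=8
MOV R1, 24 → R1=24
MOV R6, 35 → R6=35
MOV R2, 40 → R2=40
SUB R6, R2 → R6=35-40=-5
After step 6: R6 = -5.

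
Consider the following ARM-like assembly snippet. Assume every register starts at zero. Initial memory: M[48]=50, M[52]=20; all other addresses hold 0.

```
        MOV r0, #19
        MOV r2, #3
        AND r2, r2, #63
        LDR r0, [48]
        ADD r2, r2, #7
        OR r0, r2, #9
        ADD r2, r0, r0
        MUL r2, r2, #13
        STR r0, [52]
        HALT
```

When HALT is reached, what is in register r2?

MOV r0, #19 → r0=19
MOV r2, #3 → r2=3
AND r2, r2, #63 → r2=3&63=3
LDR r0, [48] → r0=M[48]=50
ADD r2, r2, #7 → r2=3+7=10
OR r0, r2, #9 → r0=10|9=11
ADD r2, r0, r0 → r2=11+11=22
MUL r2, r2, #13 → r2=22*13=286
STR r0, [52] → M[52]=11
halt.

286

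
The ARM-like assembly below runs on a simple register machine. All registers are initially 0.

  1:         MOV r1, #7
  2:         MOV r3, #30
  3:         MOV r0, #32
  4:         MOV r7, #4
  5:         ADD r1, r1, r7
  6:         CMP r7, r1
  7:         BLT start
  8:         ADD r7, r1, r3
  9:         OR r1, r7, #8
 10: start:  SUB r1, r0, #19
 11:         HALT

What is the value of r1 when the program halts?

MOV r1, #7 → r1=7
MOV r3, #30 → r3=30
MOV r0, #32 → r0=32
MOV r7, #4 → r7=4
ADD r1, r1, r7 → r1=7+4=11
CMP r7, r1  (cmp 4,11)
BLT start: taken
SUB r1, r0, #19 → r1=32-19=13
halt.

13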